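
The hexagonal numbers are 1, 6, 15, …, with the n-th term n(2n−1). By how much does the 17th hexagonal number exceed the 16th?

65

Consecutive hexagonal numbers differ by 4n − 3: here 4·17 − 3 = 65.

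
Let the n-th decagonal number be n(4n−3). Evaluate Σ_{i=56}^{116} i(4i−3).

Σ i(4i−3) = 4Σi² − 3Σi over i = 56..116.
Σi = 6786 − 1540 = 5246 and Σi² = 527046 − 56980 = 470066.
4·470066 − 3·5246 = 1864526.

1864526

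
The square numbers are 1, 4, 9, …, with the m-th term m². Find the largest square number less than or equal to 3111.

Solve n² ≤ 3111 for integer n.
n = 55 gives 3025 ≤ 3111, while n = 56 gives 3136 > 3111; so the answer is 3025.

3025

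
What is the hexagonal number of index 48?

4560

The 48th hexagonal number is n(2n−1) with n = 48.
48·(2·48 − 1) = 48·95 = 4560.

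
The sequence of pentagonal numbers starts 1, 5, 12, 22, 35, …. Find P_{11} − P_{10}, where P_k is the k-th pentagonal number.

Consecutive pentagonal numbers differ by 3n − 2: here 3·11 − 2 = 31.

31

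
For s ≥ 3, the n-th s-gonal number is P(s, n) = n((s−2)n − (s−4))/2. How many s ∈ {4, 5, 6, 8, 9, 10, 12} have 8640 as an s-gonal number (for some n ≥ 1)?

s = 4: P(4, 92) = 8464 and P(4, 93) = 8649; 8640 is not s-gonal.
s = 5: P(5, 76) = 8626 and P(5, 77) = 8855; 8640 is not s-gonal.
s = 6: P(6, 65) = 8385 and P(6, 66) = 8646; 8640 is not s-gonal.
s = 8: P(8, 54) = 8640. ✓
s = 9: P(9, 50) = 8625 and P(9, 51) = 8976; 8640 is not s-gonal.
s = 10: P(10, 46) = 8326 and P(10, 47) = 8695; 8640 is not s-gonal.
s = 12: P(12, 41) = 8241 and P(12, 42) = 8652; 8640 is not s-gonal.
Hits: s ∈ {8} → 1.

1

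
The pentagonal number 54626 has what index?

191

Set n(3n−1)/2 = 54626, giving 3n² − n − 109252 = 0.
The discriminant is 1 + 24·54626 = 1311025, and √1311025 = 1145.
So n = (1 + 1145) / 6 = 1146/6 = 191.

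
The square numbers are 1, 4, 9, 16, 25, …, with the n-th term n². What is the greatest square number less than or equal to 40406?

Solve n² ≤ 40406 for integer n.
n = 201 gives 40401 ≤ 40406, while n = 202 gives 40804 > 40406; so the answer is 40401.

40401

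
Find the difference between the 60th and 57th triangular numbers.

177

60·61/2 = 1830 and 57·58/2 = 1653.
Difference: 1830 − 1653 = 177.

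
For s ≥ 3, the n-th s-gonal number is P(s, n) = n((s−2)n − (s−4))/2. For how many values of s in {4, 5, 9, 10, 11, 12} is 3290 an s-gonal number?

1

s = 4: P(4, 57) = 3249 and P(4, 58) = 3364; 3290 is not s-gonal.
s = 5: P(5, 47) = 3290. ✓
s = 9: P(9, 31) = 3286 and P(9, 32) = 3504; 3290 is not s-gonal.
s = 10: P(10, 29) = 3277 and P(10, 30) = 3510; 3290 is not s-gonal.
s = 11: P(11, 27) = 3186 and P(11, 28) = 3430; 3290 is not s-gonal.
s = 12: P(12, 26) = 3276 and P(12, 27) = 3537; 3290 is not s-gonal.
Hits: s ∈ {5} → 1.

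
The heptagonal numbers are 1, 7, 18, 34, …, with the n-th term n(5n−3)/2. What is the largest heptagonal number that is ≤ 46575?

Solve n(5n−3)/2 ≤ 46575 for integer n.
n = 136 gives 46036 ≤ 46575, while n = 137 gives 46717 > 46575; so the answer is 46036.

46036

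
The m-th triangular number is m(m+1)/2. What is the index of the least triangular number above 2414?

Solve n(n+1)/2 > 2414 for integer n.
The largest n with value ≤ 2414 is 68 (since 2346 ≤ 2414 < 2415), so the first above is n = 69, value 2415.

69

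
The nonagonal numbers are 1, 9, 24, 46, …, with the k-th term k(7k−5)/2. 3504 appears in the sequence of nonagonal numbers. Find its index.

32

Set n(7n−5)/2 = 3504, giving 7n² − 5n − 7008 = 0.
The discriminant is 25 + 56·3504 = 196249, and √196249 = 443.
So n = (5 + 443) / 14 = 448/14 = 32.
Check: 32·(7·32 − 5)/2 = 3504. ✓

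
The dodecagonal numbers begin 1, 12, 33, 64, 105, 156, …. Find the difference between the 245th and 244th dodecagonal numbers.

2441

Consecutive dodecagonal numbers differ by 10n − 9: here 10·245 − 9 = 2441.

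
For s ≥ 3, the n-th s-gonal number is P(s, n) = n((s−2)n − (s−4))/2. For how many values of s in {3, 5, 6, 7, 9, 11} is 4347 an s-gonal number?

s = 3: P(3, 92) = 4278 and P(3, 93) = 4371; 4347 is not s-gonal.
s = 5: P(5, 54) = 4347. ✓
s = 6: P(6, 46) = 4186 and P(6, 47) = 4371; 4347 is not s-gonal.
s = 7: P(7, 42) = 4347. ✓
s = 9: P(9, 35) = 4200 and P(9, 36) = 4446; 4347 is not s-gonal.
s = 11: P(11, 31) = 4216 and P(11, 32) = 4496; 4347 is not s-gonal.
Hits: s ∈ {5, 7} → 2.

2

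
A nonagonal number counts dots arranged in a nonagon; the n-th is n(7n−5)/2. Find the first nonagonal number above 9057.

9334

Solve n(7n−5)/2 > 9057 for integer n.
The largest n with value ≤ 9057 is 51 (since 8976 ≤ 9057 < 9334), so the first above is n = 52, value 9334.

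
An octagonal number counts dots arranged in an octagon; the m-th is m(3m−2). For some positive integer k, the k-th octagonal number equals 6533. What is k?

47

Set n(3n−2) = 6533, giving 3n² − 2n − 6533 = 0.
The discriminant is 4 + 12·6533 = 78400, and √78400 = 280.
So n = (2 + 280) / 6 = 282/6 = 47.
Check: 47·(3·47 − 2) = 6533. ✓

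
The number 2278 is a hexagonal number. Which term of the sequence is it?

34

Set n(2n−1) = 2278, giving 2n² − n − 2278 = 0.
The discriminant is 1 + 8·2278 = 18225, and √18225 = 135.
So n = (1 + 135) / 4 = 136/4 = 34.
Check: 34·(2·34 − 1) = 2278. ✓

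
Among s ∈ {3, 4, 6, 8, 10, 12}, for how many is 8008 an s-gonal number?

s = 3: P(3, 126) = 8001 and P(3, 127) = 8128; 8008 is not s-gonal.
s = 4: P(4, 89) = 7921 and P(4, 90) = 8100; 8008 is not s-gonal.
s = 6: P(6, 63) = 7875 and P(6, 64) = 8128; 8008 is not s-gonal.
s = 8: P(8, 52) = 8008. ✓
s = 10: P(10, 45) = 7965 and P(10, 46) = 8326; 8008 is not s-gonal.
s = 12: P(12, 40) = 7840 and P(12, 41) = 8241; 8008 is not s-gonal.
Hits: s ∈ {8} → 1.

1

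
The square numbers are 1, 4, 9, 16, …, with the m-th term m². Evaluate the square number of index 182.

33124

The 182nd square number is n² with n = 182.
182² = 33124.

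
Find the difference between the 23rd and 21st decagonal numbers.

346

23·(4·23 − 3) = 2047 and 21·(4·21 − 3) = 1701.
Difference: 2047 − 1701 = 346.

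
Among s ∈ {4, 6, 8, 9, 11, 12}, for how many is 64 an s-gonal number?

s = 4: P(4, 8) = 64. ✓
s = 6: P(6, 5) = 45 and P(6, 6) = 66; 64 is not s-gonal.
s = 8: P(8, 4) = 40 and P(8, 5) = 65; 64 is not s-gonal.
s = 9: P(9, 4) = 46 and P(9, 5) = 75; 64 is not s-gonal.
s = 11: P(11, 4) = 58 and P(11, 5) = 95; 64 is not s-gonal.
s = 12: P(12, 4) = 64. ✓
Hits: s ∈ {4, 12} → 2.

2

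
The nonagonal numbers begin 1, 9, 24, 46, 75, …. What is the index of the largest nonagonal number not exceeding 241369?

Solve n(7n−5)/2 ≤ 241369 for integer n.
n = 262 gives 239599 ≤ 241369, while n = 263 gives 241434 > 241369; so the answer is index 262.

262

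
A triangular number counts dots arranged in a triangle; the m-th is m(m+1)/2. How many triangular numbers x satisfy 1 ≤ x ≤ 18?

The n-th triangular number is n(n+1)/2.
Smallest index with value ≥ 1: n = 1 (giving 1).
Largest index with value ≤ 18: n = 5 (giving 15).
Indices 1 through 5: 5 terms.

5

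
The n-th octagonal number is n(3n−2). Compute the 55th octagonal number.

8965

The 55th octagonal number is n(3n−2) with n = 55.
55·(3·55 − 2) = 55·163 = 8965.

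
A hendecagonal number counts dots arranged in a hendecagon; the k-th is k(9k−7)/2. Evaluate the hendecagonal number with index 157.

The 157th hendecagonal number is n(9n−7)/2 with n = 157.
157·(9·157 − 7)/2 = 157·1406/2 = 157·703 = 110371.

110371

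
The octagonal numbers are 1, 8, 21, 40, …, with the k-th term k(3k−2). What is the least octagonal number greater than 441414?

441600

Solve n(3n−2) > 441414 for integer n.
The largest n with value ≤ 441414 is 383 (since 439301 ≤ 441414 < 441600), so the first above is n = 384, value 441600.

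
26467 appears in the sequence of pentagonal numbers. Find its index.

Set n(3n−1)/2 = 26467, giving 3n² − n − 52934 = 0.
The discriminant is 1 + 24·26467 = 635209, and √635209 = 797.
So n = (1 + 797) / 6 = 798/6 = 133.

133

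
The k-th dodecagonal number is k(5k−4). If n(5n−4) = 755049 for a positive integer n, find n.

Set n(5n−4) = 755049, giving 5n² − 4n − 755049 = 0.
The discriminant is 16 + 20·755049 = 15100996, and √15100996 = 3886.
So n = (4 + 3886) / 10 = 3890/10 = 389.

389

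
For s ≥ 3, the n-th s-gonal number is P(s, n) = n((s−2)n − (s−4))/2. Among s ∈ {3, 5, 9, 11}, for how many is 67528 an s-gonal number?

1

s = 3: P(3, 367) = 67528. ✓
s = 5: P(5, 212) = 67310 and P(5, 213) = 67947; 67528 is not s-gonal.
s = 9: P(9, 139) = 67276 and P(9, 140) = 68250; 67528 is not s-gonal.
s = 11: P(11, 122) = 66551 and P(11, 123) = 67650; 67528 is not s-gonal.
Hits: s ∈ {3} → 1.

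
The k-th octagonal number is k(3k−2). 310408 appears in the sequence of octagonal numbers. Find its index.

Set n(3n−2) = 310408, giving 3n² − 2n − 310408 = 0.
The discriminant is 4 + 12·310408 = 3724900, and √3724900 = 1930.
So n = (2 + 1930) / 6 = 1932/6 = 322.

322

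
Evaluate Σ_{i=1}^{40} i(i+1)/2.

Σ i(i+1)/2 = (Σi² + Σi) / 2 over i = 1..40.
Σi = 820 and Σi² = 22140.
(1·22140 + 1·820) / 2 = 22960/2 = 11480.

11480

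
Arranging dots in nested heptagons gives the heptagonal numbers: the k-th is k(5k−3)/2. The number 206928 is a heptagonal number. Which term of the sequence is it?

288

Set n(5n−3)/2 = 206928, giving 5n² − 3n − 413856 = 0.
So n = (3 + 2877) / 10 = 2880/10 = 288.
Check: 288·(5·288 − 3)/2 = 206928. ✓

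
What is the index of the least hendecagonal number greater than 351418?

Solve n(9n−7)/2 > 351418 for integer n.
The largest n with value ≤ 351418 is 279 (since 349308 ≤ 351418 < 351820), so the first above is n = 280, value 351820.

280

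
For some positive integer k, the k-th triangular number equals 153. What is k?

17

Set n(n+1)/2 = 153, giving n² + n − 306 = 0.
The discriminant is 1 + 8·153 = 1225, and √1225 = 35.
So n = (-1 + 35) / 2 = 34/2 = 17.
Check: 17·18/2 = 153. ✓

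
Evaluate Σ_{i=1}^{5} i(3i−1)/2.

Σ i(3i−1)/2 = (3Σi² − Σi) / 2 over i = 1..5.
Σi = 15 and Σi² = 55.
(3·55 − 1·15) / 2 = 150/2 = 75.

75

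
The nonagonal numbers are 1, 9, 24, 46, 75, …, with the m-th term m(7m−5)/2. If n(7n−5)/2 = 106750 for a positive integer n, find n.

Set n(7n−5)/2 = 106750, giving 7n² − 5n − 213500 = 0.
The discriminant is 25 + 56·106750 = 5978025, and √5978025 = 2445.
So n = (5 + 2445) / 14 = 2450/14 = 175.

175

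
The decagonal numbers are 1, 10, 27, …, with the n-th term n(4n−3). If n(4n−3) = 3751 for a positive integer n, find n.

31

Set n(4n−3) = 3751, giving 4n² − 3n − 3751 = 0.
The discriminant is 9 + 16·3751 = 60025, and √60025 = 245.
So n = (3 + 245) / 8 = 248/8 = 31.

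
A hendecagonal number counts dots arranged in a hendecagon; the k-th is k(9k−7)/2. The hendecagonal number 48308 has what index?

Set n(9n−7)/2 = 48308, giving 9n² − 7n − 96616 = 0.
So n = (7 + 1865) / 18 = 1872/18 = 104.
Check: 104·(9·104 − 7)/2 = 48308. ✓

104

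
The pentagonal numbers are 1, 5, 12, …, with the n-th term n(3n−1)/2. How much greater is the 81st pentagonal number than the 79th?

479

81·(3·81 − 1)/2 = 9801 and 79·(3·79 − 1)/2 = 9322.
Difference: 9801 − 9322 = 479.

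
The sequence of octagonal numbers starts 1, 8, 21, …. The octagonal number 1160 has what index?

Set n(3n−2) = 1160, giving 3n² − 2n − 1160 = 0.
So n = (2 + 118) / 6 = 120/6 = 20.

20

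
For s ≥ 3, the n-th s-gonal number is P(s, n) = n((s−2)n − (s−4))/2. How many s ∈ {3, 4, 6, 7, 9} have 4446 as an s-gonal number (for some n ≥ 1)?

s = 3: P(3, 93) = 4371 and P(3, 94) = 4465; 4446 is not s-gonal.
s = 4: P(4, 66) = 4356 and P(4, 67) = 4489; 4446 is not s-gonal.
s = 6: P(6, 47) = 4371 and P(6, 48) = 4560; 4446 is not s-gonal.
s = 7: P(7, 42) = 4347 and P(7, 43) = 4558; 4446 is not s-gonal.
s = 9: P(9, 36) = 4446. ✓
Hits: s ∈ {9} → 1.

1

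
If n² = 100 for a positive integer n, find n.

We need n² = 100, so n = √100 = 10.

10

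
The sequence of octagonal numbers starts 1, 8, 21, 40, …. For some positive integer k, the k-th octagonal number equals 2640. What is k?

Set n(3n−2) = 2640, giving 3n² − 2n − 2640 = 0.
So n = (2 + 178) / 6 = 180/6 = 30.
Check: 30·(3·30 − 2) = 2640. ✓

30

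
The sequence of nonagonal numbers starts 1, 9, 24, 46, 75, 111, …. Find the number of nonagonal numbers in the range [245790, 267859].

12

The n-th nonagonal number is n(7n−5)/2.
Smallest index with value ≥ 245790: n = 266 (giving 246981).
Largest index with value ≤ 267859: n = 277 (giving 267859).
Indices 266 through 277: 12 terms.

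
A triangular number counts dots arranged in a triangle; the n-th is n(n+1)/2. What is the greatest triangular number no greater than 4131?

Solve n(n+1)/2 ≤ 4131 for integer n.
n = 90 gives 4095 ≤ 4131, while n = 91 gives 4186 > 4131; so the answer is 4095.

4095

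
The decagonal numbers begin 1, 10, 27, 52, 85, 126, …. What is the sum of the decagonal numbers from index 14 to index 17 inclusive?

3678

Σ i(4i−3) = 4Σi² − 3Σi over i = 14..17.
Σi = 153 − 91 = 62 and Σi² = 1785 − 819 = 966.
4·966 − 3·62 = 3678.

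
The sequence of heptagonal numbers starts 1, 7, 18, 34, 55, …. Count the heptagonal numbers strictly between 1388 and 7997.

The n-th heptagonal number is n(5n−3)/2.
Smallest index with value > 1388: n = 24 (giving 1404).
Largest index with value < 7997: n = 56 (giving 7756).
Indices 24 through 56: 33 terms.

33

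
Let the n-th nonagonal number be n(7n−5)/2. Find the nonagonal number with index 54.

10071

The 54th nonagonal number is n(7n−5)/2 with n = 54.
54·(7·54 − 5)/2 = 54·373/2 = 10071.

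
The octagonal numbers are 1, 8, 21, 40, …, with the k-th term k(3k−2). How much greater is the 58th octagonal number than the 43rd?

58·(3·58 − 2) = 9976 and 43·(3·43 − 2) = 5461.
Difference: 9976 − 5461 = 4515.

4515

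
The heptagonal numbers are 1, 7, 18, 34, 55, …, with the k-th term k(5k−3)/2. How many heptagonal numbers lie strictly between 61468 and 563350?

317

The n-th heptagonal number is n(5n−3)/2.
Smallest index with value > 61468: n = 158 (giving 62173).
Largest index with value < 563350: n = 474 (giving 560979).
Indices 158 through 474: 317 terms.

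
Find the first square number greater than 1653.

Solve n² > 1653 for integer n.
The largest n with value ≤ 1653 is 40 (since 1600 ≤ 1653 < 1681), so the first above is n = 41, value 1681.

1681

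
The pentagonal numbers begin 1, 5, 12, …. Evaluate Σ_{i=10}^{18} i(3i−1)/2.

2673

Σ i(3i−1)/2 = (3Σi² − Σi) / 2 over i = 10..18.
Σi = 171 − 45 = 126 and Σi² = 2109 − 285 = 1824.
(3·1824 − 1·126) / 2 = 5346/2 = 2673.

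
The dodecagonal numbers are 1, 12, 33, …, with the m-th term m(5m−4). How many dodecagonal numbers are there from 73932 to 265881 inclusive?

110

The n-th dodecagonal number is n(5n−4).
Smallest index with value ≥ 73932: n = 122 (giving 73932).
Largest index with value ≤ 265881: n = 231 (giving 265881).
Indices 122 through 231: 110 terms.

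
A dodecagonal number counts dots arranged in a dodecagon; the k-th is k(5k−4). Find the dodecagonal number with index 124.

76384

124·(5·124 − 4) = 124·616 = 76384.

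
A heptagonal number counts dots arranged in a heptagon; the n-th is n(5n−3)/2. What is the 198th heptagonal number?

The 198th heptagonal number is n(5n−3)/2 with n = 198.
198·(5·198 − 3)/2 = 198·987/2 = 97713.

97713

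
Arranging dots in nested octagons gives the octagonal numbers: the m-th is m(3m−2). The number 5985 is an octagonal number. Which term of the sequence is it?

Set n(3n−2) = 5985, giving 3n² − 2n − 5985 = 0.
So n = (2 + 268) / 6 = 270/6 = 45.
Check: 45·(3·45 − 2) = 5985. ✓

45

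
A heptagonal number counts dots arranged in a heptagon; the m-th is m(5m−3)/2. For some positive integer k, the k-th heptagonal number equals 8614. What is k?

Set n(5n−3)/2 = 8614, giving 5n² − 3n − 17228 = 0.
The discriminant is 9 + 40·8614 = 344569, and √344569 = 587.
So n = (3 + 587) / 10 = 590/10 = 59.

59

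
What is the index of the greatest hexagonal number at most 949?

Solve n(2n−1) ≤ 949 for integer n.
n = 22 gives 946 ≤ 949, while n = 23 gives 1035 > 949; so the answer is index 22.

22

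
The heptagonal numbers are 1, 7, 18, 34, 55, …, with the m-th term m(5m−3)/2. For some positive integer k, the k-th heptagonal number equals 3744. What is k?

39

Set n(5n−3)/2 = 3744, giving 5n² − 3n − 7488 = 0.
The discriminant is 9 + 40·3744 = 149769, and √149769 = 387.
So n = (3 + 387) / 10 = 390/10 = 39.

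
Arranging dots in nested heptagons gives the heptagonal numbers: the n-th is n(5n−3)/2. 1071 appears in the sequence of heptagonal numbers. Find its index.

21

Set n(5n−3)/2 = 1071, giving 5n² − 3n − 2142 = 0.
The discriminant is 9 + 40·1071 = 42849, and √42849 = 207.
So n = (3 + 207) / 10 = 210/10 = 21.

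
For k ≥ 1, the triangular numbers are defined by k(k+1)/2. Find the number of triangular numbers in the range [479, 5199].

The n-th triangular number is n(n+1)/2.
Smallest index with value ≥ 479: n = 31 (giving 496).
Largest index with value ≤ 5199: n = 101 (giving 5151).
Indices 31 through 101: 71 terms.

71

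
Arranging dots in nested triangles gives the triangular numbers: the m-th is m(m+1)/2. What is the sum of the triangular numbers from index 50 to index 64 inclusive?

Σ i(i+1)/2 = (Σi² + Σi) / 2 over i = 50..64.
Σi = 2080 − 1225 = 855 and Σi² = 89440 − 40425 = 49015.
(1·49015 + 1·855) / 2 = 49870/2 = 24935.

24935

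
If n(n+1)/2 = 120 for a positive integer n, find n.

15

Set n(n+1)/2 = 120, giving n² + n − 240 = 0.
The discriminant is 1 + 8·120 = 961, and √961 = 31.
So n = (-1 + 31) / 2 = 30/2 = 15.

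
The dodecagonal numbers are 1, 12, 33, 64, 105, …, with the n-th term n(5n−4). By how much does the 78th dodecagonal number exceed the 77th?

Consecutive dodecagonal numbers differ by 10n − 9: here 10·78 − 9 = 771.

771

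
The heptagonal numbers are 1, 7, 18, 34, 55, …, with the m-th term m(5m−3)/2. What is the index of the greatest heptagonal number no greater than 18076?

Solve n(5n−3)/2 ≤ 18076 for integer n.
n = 85 gives 17935 ≤ 18076, while n = 86 gives 18361 > 18076; so the answer is index 85.

85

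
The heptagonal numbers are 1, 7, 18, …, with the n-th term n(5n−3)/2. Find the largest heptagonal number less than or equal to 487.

469

Solve n(5n−3)/2 ≤ 487 for integer n.
n = 14 gives 469 ≤ 487, while n = 15 gives 540 > 487; so the answer is 469.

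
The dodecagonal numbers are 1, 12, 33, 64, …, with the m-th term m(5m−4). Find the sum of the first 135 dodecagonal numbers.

4109580

Σ i(5i−4) = 5Σi² − 4Σi over i = 1..135.
Σi = 9180 and Σi² = 829260.
5·829260 − 4·9180 = 4109580.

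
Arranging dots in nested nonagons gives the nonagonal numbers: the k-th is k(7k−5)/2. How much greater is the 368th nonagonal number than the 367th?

2570

Consecutive nonagonal numbers differ by 7n − 6: here 7·368 − 6 = 2570.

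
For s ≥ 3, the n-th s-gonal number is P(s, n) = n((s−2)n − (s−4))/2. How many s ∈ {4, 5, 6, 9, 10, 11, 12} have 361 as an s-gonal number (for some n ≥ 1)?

s = 4: P(4, 19) = 361. ✓
s = 5: P(5, 15) = 330 and P(5, 16) = 376; 361 is not s-gonal.
s = 6: P(6, 13) = 325 and P(6, 14) = 378; 361 is not s-gonal.
s = 9: P(9, 10) = 325 and P(9, 11) = 396; 361 is not s-gonal.
s = 10: P(10, 9) = 297 and P(10, 10) = 370; 361 is not s-gonal.
s = 11: P(11, 9) = 333 and P(11, 10) = 415; 361 is not s-gonal.
s = 12: P(12, 8) = 288 and P(12, 9) = 369; 361 is not s-gonal.
Hits: s ∈ {4} → 1.

1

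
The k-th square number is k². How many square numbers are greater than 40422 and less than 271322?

319

The n-th square number is n².
Smallest index with value > 40422: n = 202 (giving 40804).
Largest index with value < 271322: n = 520 (giving 270400).
Indices 202 through 520: 319 terms.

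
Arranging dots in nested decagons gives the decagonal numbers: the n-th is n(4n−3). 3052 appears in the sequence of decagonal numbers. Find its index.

Set n(4n−3) = 3052, giving 4n² − 3n − 3052 = 0.
So n = (3 + 221) / 8 = 224/8 = 28.

28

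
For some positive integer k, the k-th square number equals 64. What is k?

8

We need n² = 64, so n = √64 = 8.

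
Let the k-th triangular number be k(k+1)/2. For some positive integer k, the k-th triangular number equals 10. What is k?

4

Set n(n+1)/2 = 10, giving n² + n − 20 = 0.
The discriminant is 1 + 8·10 = 81, and √81 = 9.
So n = (-1 + 9) / 2 = 8/2 = 4.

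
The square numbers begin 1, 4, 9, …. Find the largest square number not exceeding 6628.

Solve n² ≤ 6628 for integer n.
n = 81 gives 6561 ≤ 6628, while n = 82 gives 6724 > 6628; so the answer is 6561.

6561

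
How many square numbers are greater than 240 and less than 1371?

The n-th square number is n².
Smallest index with value > 240: n = 16 (giving 256).
Largest index with value < 1371: n = 37 (giving 1369).
Indices 16 through 37: 22 terms.

22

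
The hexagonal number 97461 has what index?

Set n(2n−1) = 97461, giving 2n² − n − 97461 = 0.
The discriminant is 1 + 8·97461 = 779689, and √779689 = 883.
So n = (1 + 883) / 4 = 884/4 = 221.
Check: 221·(2·221 − 1) = 97461. ✓

221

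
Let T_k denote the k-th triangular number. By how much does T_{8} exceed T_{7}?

Consecutive triangular numbers differ by n: T_{8} − T_{7} = 8.

8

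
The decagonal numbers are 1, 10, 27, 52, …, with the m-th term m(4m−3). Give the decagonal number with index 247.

The 247th decagonal number is n(4n−3) with n = 247.
247·(4·247 − 3) = 247·985 = 243295.

243295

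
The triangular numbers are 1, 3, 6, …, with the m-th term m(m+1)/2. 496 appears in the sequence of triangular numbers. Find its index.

31

Set n(n+1)/2 = 496, giving n² + n − 992 = 0.
So n = (-1 + 63) / 2 = 62/2 = 31.
Check: 31·32/2 = 496. ✓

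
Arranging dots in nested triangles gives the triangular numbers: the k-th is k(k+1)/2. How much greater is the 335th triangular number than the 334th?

Consecutive triangular numbers differ by n: T_{335} − T_{334} = 335.

335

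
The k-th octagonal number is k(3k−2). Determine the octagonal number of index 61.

11041

61·(3·61 − 2) = 61·181 = 11041.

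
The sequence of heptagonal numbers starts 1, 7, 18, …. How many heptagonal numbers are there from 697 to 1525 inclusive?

9

The n-th heptagonal number is n(5n−3)/2.
Smallest index with value ≥ 697: n = 17 (giving 697).
Largest index with value ≤ 1525: n = 25 (giving 1525).
Indices 17 through 25: 9 terms.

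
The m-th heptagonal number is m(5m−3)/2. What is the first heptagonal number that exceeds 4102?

Solve n(5n−3)/2 > 4102 for integer n.
The largest n with value ≤ 4102 is 40 (since 3940 ≤ 4102 < 4141), so the first above is n = 41, value 4141.

4141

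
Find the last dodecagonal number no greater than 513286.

Solve n(5n−4) ≤ 513286 for integer n.
n = 320 gives 510720 ≤ 513286, while n = 321 gives 513921 > 513286; so the answer is 510720.

510720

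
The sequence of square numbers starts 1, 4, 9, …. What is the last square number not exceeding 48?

36

Solve n² ≤ 48 for integer n.
n = 6 gives 36 ≤ 48, while n = 7 gives 49 > 48; so the answer is 36.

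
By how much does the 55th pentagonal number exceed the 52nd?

55·(3·55 − 1)/2 = 4510 and 52·(3·52 − 1)/2 = 4030.
Difference: 4510 − 4030 = 480.

480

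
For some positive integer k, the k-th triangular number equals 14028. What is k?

Set n(n+1)/2 = 14028, giving n² + n − 28056 = 0.
The discriminant is 1 + 8·14028 = 112225, and √112225 = 335.
So n = (-1 + 335) / 2 = 334/2 = 167.

167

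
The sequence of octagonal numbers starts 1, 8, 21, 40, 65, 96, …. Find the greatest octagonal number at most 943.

936

Solve n(3n−2) ≤ 943 for integer n.
n = 18 gives 936 ≤ 943, while n = 19 gives 1045 > 943; so the answer is 936.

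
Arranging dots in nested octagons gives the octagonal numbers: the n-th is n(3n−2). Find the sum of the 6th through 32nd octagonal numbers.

33129

Σ i(3i−2) = 3Σi² − 2Σi over i = 6..32.
Σi = 528 − 15 = 513 and Σi² = 11440 − 55 = 11385.
3·11385 − 2·513 = 33129.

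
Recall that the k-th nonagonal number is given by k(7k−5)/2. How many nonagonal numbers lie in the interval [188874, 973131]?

The n-th nonagonal number is n(7n−5)/2.
Smallest index with value ≥ 188874: n = 233 (giving 189429).
Largest index with value ≤ 973131: n = 527 (giving 970734).
Indices 233 through 527: 295 terms.

295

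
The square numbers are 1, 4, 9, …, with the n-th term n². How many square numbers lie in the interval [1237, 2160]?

The n-th square number is n².
Smallest index with value ≥ 1237: n = 36 (giving 1296).
Largest index with value ≤ 2160: n = 46 (giving 2116).
Indices 36 through 46: 11 terms.

11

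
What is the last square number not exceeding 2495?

Solve n² ≤ 2495 for integer n.
n = 49 gives 2401 ≤ 2495, while n = 50 gives 2500 > 2495; so the answer is 2401.

2401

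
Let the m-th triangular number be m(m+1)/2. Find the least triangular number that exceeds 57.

Solve n(n+1)/2 > 57 for integer n.
The largest n with value ≤ 57 is 10 (since 55 ≤ 57 < 66), so the first above is n = 11, value 66.

66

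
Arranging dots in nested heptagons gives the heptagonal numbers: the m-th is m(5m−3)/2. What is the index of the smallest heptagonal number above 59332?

155

Solve n(5n−3)/2 > 59332 for integer n.
The largest n with value ≤ 59332 is 154 (since 59059 ≤ 59332 < 59830), so the first above is n = 155, value 59830.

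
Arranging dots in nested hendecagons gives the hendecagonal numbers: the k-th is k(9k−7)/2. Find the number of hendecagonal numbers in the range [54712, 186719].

94

The n-th hendecagonal number is n(9n−7)/2.
Smallest index with value ≥ 54712: n = 111 (giving 55056).
Largest index with value ≤ 186719: n = 204 (giving 186558).
Indices 111 through 204: 94 terms.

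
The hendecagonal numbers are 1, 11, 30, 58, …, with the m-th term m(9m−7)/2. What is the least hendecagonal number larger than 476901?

Solve n(9n−7)/2 > 476901 for integer n.
The largest n with value ≤ 476901 is 325 (since 474175 ≤ 476901 < 477101), so the first above is n = 326, value 477101.

477101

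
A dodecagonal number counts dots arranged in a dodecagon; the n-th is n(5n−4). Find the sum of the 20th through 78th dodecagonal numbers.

782281

Σ i(5i−4) = 5Σi² − 4Σi over i = 20..78.
Σi = 3081 − 190 = 2891 and Σi² = 161239 − 2470 = 158769.
5·158769 − 4·2891 = 782281.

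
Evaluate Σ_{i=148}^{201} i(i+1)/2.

Σ i(i+1)/2 = (Σi² + Σi) / 2 over i = 148..201.
Σi = 20301 − 10878 = 9423 and Σi² = 2727101 − 1069670 = 1657431.
(1·1657431 + 1·9423) / 2 = 1666854/2 = 833427.

833427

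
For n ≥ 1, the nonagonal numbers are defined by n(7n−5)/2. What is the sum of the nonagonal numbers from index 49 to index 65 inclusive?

192321

Σ i(7i−5)/2 = (7Σi² − 5Σi) / 2 over i = 49..65.
Σi = 2145 − 1176 = 969 and Σi² = 93665 − 38024 = 55641.
(7·55641 − 5·969) / 2 = 384642/2 = 192321.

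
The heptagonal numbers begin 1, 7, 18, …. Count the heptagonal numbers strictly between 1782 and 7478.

27

The n-th heptagonal number is n(5n−3)/2.
Smallest index with value > 1782: n = 28 (giving 1918).
Largest index with value < 7478: n = 54 (giving 7209).
Indices 28 through 54: 27 terms.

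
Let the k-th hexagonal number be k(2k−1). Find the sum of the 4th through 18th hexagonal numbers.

4025

Σ i(2i−1) = 2Σi² − Σi over i = 4..18.
Σi = 171 − 6 = 165 and Σi² = 2109 − 14 = 2095.
2·2095 − 1·165 = 4025.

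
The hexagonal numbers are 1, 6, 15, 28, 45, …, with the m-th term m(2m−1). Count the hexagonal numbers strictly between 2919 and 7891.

The n-th hexagonal number is n(2n−1).
Smallest index with value > 2919: n = 39 (giving 3003).
Largest index with value < 7891: n = 63 (giving 7875).
Indices 39 through 63: 25 terms.

25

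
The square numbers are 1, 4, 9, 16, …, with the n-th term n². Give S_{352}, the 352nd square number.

123904

The 352nd square number is n² with n = 352.
352² = 123904.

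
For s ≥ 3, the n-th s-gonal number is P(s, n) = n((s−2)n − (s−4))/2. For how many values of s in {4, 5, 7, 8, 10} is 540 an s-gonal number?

s = 4: P(4, 23) = 529 and P(4, 24) = 576; 540 is not s-gonal.
s = 5: P(5, 19) = 532 and P(5, 20) = 590; 540 is not s-gonal.
s = 7: P(7, 15) = 540. ✓
s = 8: P(8, 13) = 481 and P(8, 14) = 560; 540 is not s-gonal.
s = 10: P(10, 12) = 540. ✓
Hits: s ∈ {7, 10} → 2.

2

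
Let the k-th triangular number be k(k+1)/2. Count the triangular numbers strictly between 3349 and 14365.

87

The n-th triangular number is n(n+1)/2.
Smallest index with value > 3349: n = 82 (giving 3403).
Largest index with value < 14365: n = 168 (giving 14196).
Indices 82 through 168: 87 terms.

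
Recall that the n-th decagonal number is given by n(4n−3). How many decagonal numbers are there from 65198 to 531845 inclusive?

The n-th decagonal number is n(4n−3).
Smallest index with value ≥ 65198: n = 129 (giving 66177).
Largest index with value ≤ 531845: n = 365 (giving 531805).
Indices 129 through 365: 237 terms.

237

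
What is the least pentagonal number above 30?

Solve n(3n−1)/2 > 30 for integer n.
The largest n with value ≤ 30 is 4 (since 22 ≤ 30 < 35), so the first above is n = 5, value 35.

35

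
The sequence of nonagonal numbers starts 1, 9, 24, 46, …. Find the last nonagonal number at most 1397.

Solve n(7n−5)/2 ≤ 1397 for integer n.
n = 20 gives 1350 ≤ 1397, while n = 21 gives 1491 > 1397; so the answer is 1350.

1350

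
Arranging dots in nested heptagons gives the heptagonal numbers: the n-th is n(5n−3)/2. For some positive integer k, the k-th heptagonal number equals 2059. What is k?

29

Set n(5n−3)/2 = 2059, giving 5n² − 3n − 4118 = 0.
The discriminant is 9 + 40·2059 = 82369, and √82369 = 287.
So n = (3 + 287) / 10 = 290/10 = 29.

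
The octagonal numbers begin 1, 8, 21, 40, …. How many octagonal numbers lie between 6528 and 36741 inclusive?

The n-th octagonal number is n(3n−2).
Smallest index with value ≥ 6528: n = 47 (giving 6533).
Largest index with value ≤ 36741: n = 111 (giving 36741).
Indices 47 through 111: 65 terms.

65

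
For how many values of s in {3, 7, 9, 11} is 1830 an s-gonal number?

1

s = 3: P(3, 60) = 1830. ✓
s = 7: P(7, 27) = 1782 and P(7, 28) = 1918; 1830 is not s-gonal.
s = 9: P(9, 23) = 1794 and P(9, 24) = 1956; 1830 is not s-gonal.
s = 11: P(11, 20) = 1730 and P(11, 21) = 1911; 1830 is not s-gonal.
Hits: s ∈ {3} → 1.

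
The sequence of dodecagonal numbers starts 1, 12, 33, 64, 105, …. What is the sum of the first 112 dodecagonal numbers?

2347688

Σ i(5i−4) = 5Σi² − 4Σi over i = 1..112.
Σi = 6328 and Σi² = 474600.
5·474600 − 4·6328 = 2347688.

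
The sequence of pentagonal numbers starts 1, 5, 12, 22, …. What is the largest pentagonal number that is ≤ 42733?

Solve n(3n−1)/2 ≤ 42733 for integer n.
n = 168 gives 42252 ≤ 42733, while n = 169 gives 42757 > 42733; so the answer is 42252.

42252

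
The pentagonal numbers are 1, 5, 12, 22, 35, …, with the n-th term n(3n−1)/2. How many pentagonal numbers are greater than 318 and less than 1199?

The n-th pentagonal number is n(3n−1)/2.
Smallest index with value > 318: n = 15 (giving 330).
Largest index with value < 1199: n = 28 (giving 1162).
Indices 15 through 28: 14 terms.

14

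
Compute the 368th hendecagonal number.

608120

The 368th hendecagonal number is n(9n−7)/2 with n = 368.
368·(9·368 − 7)/2 = 368·3305/2 = 608120.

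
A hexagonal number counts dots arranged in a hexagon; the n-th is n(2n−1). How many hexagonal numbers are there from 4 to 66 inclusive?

5

The n-th hexagonal number is n(2n−1).
Smallest index with value ≥ 4: n = 2 (giving 6).
Largest index with value ≤ 66: n = 6 (giving 66).
Indices 2 through 6: 5 terms.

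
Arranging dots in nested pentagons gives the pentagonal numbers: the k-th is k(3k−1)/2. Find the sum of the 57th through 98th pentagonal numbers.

386022

Σ i(3i−1)/2 = (3Σi² − Σi) / 2 over i = 57..98.
Σi = 4851 − 1596 = 3255 and Σi² = 318549 − 60116 = 258433.
(3·258433 − 1·3255) / 2 = 772044/2 = 386022.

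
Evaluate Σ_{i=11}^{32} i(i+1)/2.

5764

Σ i(i+1)/2 = (Σi² + Σi) / 2 over i = 11..32.
Σi = 528 − 55 = 473 and Σi² = 11440 − 385 = 11055.
(1·11055 + 1·473) / 2 = 11528/2 = 5764.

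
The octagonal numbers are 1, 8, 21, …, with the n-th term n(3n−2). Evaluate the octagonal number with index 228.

155496

The 228th octagonal number is n(3n−2) with n = 228.
228·(3·228 − 2) = 228·682 = 155496.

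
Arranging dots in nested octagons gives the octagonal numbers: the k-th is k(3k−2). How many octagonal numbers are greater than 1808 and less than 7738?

27

The n-th octagonal number is n(3n−2).
Smallest index with value > 1808: n = 25 (giving 1825).
Largest index with value < 7738: n = 51 (giving 7701).
Indices 25 through 51: 27 terms.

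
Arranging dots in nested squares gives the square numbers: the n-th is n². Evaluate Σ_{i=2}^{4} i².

29

Σ_{i=2}^{4} i² = 30 − 1 = 29.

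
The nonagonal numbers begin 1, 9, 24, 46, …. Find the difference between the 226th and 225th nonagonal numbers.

1576

Consecutive nonagonal numbers differ by 7n − 6: here 7·226 − 6 = 1576.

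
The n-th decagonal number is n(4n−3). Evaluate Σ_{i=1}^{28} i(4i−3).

29638

Σ i(4i−3) = 4Σi² − 3Σi over i = 1..28.
Σi = 406 and Σi² = 7714.
4·7714 − 3·406 = 29638.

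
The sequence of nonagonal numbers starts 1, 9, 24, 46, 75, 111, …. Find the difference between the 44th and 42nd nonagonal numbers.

597

44·(7·44 − 5)/2 = 6666 and 42·(7·42 − 5)/2 = 6069.
Difference: 6666 − 6069 = 597.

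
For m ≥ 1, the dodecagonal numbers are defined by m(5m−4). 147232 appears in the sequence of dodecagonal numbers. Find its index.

Set n(5n−4) = 147232, giving 5n² − 4n − 147232 = 0.
The discriminant is 16 + 20·147232 = 2944656, and √2944656 = 1716.
So n = (4 + 1716) / 10 = 1720/10 = 172.
Check: 172·(5·172 − 4) = 147232. ✓

172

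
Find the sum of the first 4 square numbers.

Σ_{i=1}^{4} i² = 4·5·9/6 = 30.

30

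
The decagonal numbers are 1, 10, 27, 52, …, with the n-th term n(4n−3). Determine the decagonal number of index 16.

The 16th decagonal number is n(4n−3) with n = 16.
16·(4·16 − 3) = 16·61 = 976.

976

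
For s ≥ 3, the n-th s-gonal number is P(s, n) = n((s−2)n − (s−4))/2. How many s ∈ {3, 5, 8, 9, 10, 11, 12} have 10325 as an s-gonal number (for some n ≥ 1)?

s = 3: P(3, 143) = 10296 and P(3, 144) = 10440; 10325 is not s-gonal.
s = 5: P(5, 83) = 10292 and P(5, 84) = 10542; 10325 is not s-gonal.
s = 8: P(8, 59) = 10325. ✓
s = 9: P(9, 54) = 10071 and P(9, 55) = 10450; 10325 is not s-gonal.
s = 10: P(10, 51) = 10251 and P(10, 52) = 10660; 10325 is not s-gonal.
s = 11: P(11, 48) = 10200 and P(11, 49) = 10633; 10325 is not s-gonal.
s = 12: P(12, 45) = 9945 and P(12, 46) = 10396; 10325 is not s-gonal.
Hits: s ∈ {8} → 1.

1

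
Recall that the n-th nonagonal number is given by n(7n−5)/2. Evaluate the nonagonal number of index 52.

52·(7·52 − 5)/2 = 52·359/2 = 9334.

9334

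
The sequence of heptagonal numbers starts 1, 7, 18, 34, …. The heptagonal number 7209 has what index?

54

Set n(5n−3)/2 = 7209, giving 5n² − 3n − 14418 = 0.
So n = (3 + 537) / 10 = 540/10 = 54.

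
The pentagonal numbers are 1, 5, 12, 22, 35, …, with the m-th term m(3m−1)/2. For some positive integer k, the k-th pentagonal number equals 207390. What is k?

372

Set n(3n−1)/2 = 207390, giving 3n² − n − 414780 = 0.
So n = (1 + 2231) / 6 = 2232/6 = 372.
Check: 372·(3·372 − 1)/2 = 207390. ✓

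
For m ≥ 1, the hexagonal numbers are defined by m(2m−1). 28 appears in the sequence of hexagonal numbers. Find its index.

4

Set n(2n−1) = 28, giving 2n² − n − 28 = 0.
The discriminant is 1 + 8·28 = 225, and √225 = 15.
So n = (1 + 15) / 4 = 16/4 = 4.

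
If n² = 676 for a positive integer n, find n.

We need n² = 676, so n = √676 = 26.
Check: 26² = 676. ✓

26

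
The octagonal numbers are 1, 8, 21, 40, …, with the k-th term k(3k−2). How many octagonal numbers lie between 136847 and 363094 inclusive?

135

The n-th octagonal number is n(3n−2).
Smallest index with value ≥ 136847: n = 214 (giving 136960).
Largest index with value ≤ 363094: n = 348 (giving 362616).
Indices 214 through 348: 135 terms.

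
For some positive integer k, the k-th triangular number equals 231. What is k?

Set n(n+1)/2 = 231, giving n² + n − 462 = 0.
The discriminant is 1 + 8·231 = 1849, and √1849 = 43.
So n = (-1 + 43) / 2 = 42/2 = 21.

21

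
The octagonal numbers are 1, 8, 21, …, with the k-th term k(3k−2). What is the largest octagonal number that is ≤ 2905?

Solve n(3n−2) ≤ 2905 for integer n.
n = 31 gives 2821 ≤ 2905, while n = 32 gives 3008 > 2905; so the answer is 2821.

2821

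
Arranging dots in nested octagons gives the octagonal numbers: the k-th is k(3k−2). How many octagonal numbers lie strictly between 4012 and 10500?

23

The n-th octagonal number is n(3n−2).
Smallest index with value > 4012: n = 37 (giving 4033).
Largest index with value < 10500: n = 59 (giving 10325).
Indices 37 through 59: 23 terms.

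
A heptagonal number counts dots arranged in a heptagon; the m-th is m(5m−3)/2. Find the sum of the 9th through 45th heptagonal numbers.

76479

Σ i(5i−3)/2 = (5Σi² − 3Σi) / 2 over i = 9..45.
Σi = 1035 − 36 = 999 and Σi² = 31395 − 204 = 31191.
(5·31191 − 3·999) / 2 = 152958/2 = 76479.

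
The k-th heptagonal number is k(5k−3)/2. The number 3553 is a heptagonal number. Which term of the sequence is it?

Set n(5n−3)/2 = 3553, giving 5n² − 3n − 7106 = 0.
So n = (3 + 377) / 10 = 380/10 = 38.
Check: 38·(5·38 − 3)/2 = 3553. ✓

38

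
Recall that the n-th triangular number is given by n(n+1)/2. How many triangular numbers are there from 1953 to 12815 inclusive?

98

The n-th triangular number is n(n+1)/2.
Smallest index with value ≥ 1953: n = 62 (giving 1953).
Largest index with value ≤ 12815: n = 159 (giving 12720).
Indices 62 through 159: 98 terms.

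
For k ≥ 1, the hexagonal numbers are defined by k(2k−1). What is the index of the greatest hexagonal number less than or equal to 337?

Solve n(2n−1) ≤ 337 for integer n.
n = 13 gives 325 ≤ 337, while n = 14 gives 378 > 337; so the answer is index 13.

13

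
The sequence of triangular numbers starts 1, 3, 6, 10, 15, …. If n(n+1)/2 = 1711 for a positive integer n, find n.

Set n(n+1)/2 = 1711, giving n² + n − 3422 = 0.
So n = (-1 + 117) / 2 = 116/2 = 58.
Check: 58·59/2 = 1711. ✓

58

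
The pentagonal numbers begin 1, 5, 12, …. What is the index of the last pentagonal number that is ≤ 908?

24

Solve n(3n−1)/2 ≤ 908 for integer n.
n = 24 gives 852 ≤ 908, while n = 25 gives 925 > 908; so the answer is index 24.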